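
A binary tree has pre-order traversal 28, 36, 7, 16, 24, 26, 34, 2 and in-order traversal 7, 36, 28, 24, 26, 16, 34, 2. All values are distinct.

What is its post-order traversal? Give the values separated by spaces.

7 36 26 24 2 34 16 28

The first element of pre-order is the root; it splits in-order into left and right subtrees.
Root 28: left subtree has 2 nodes {7, 36}, right has 5 {24, 26, 16, 34, 2}.
  Root 36: left subtree has 1 node {7}, right has 0 { }.
  Root 16: left subtree has 2 nodes {24, 26}, right has 2 {34, 2}.
    Root 24: left subtree has 0 nodes { }, right has 1 {26}.
    Root 34: left subtree has 0 nodes { }, right has 1 {2}.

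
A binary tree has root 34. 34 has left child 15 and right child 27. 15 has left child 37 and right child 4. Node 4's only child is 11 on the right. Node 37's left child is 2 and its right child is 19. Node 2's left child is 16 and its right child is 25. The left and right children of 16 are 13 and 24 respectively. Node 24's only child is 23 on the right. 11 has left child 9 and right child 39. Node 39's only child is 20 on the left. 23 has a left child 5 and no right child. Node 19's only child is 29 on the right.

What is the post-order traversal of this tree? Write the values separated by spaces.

13 5 23 24 16 25 2 29 19 37 9 20 39 11 4 15 27 34

Post-order visits the left subtree, then the right subtree, then the node.
At 34: go left to 15.
  At 15: go left to 37.
    At 37: go left to 2.
      At 2: go left to 16.
        At 16: go left to 13.
          13 is a leaf — visit 13.
        At 16: go right to 24.
          At 24: no left child.
          At 24: go right to 23.
            At 23: go left to 5.
              5 is a leaf — visit 5.
            At 23: no right child.
            Visit 23.
          Visit 24.
        Visit 16.
      At 2: go right to 25.
        25 is a leaf — visit 25.
      Visit 2.
    At 37: go right to 19.
      At 19: no left child.
      At 19: go right to 29.
        29 is a leaf — visit 29.
      Visit 19.
    Visit 37.
  At 15: go right to 4.
    At 4: no left child.
    At 4: go right to 11.
      At 11: go left to 9.
        9 is a leaf — visit 9.
      At 11: go right to 39.
        At 39: go left to 20.
          20 is a leaf — visit 20.
        At 39: no right child.
        Visit 39.
      Visit 11.
    Visit 4.
  Visit 15.
At 34: go right to 27.
  27 is a leaf — visit 27.
Visit 34.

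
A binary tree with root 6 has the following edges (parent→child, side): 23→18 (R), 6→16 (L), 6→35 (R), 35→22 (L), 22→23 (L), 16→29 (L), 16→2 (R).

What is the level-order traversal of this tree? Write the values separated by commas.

6, 16, 35, 29, 2, 22, 23, 18

Level-order visits nodes level by level from the root, left to right within each level.
Level 0: 6
Level 1: 16, 35
Level 2: 29, 2, 22
Level 3: 23
Level 4: 18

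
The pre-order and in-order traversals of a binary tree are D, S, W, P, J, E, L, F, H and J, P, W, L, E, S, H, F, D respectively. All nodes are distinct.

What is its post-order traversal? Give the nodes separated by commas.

The first element of pre-order is the root; it splits in-order into left and right subtrees.
Root D: left subtree has 8 nodes {J, P, W, L, E, S, H, F}, right has 0 { }.
  Root S: left subtree has 5 nodes {J, P, W, L, E}, right has 2 {H, F}.
    Root W: left subtree has 2 nodes {J, P}, right has 2 {L, E}.
      Root P: left subtree has 1 node {J}, right has 0 { }.
      Root E: left subtree has 1 node {L}, right has 0 { }.
    Root F: left subtree has 1 node {H}, right has 0 { }.

J, P, L, E, W, H, F, S, D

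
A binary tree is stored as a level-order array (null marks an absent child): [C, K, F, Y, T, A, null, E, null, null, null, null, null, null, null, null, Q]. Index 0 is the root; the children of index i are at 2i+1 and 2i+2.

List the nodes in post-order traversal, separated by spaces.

Post-order visits the left subtree, then the right subtree, then the node.
At C: go left to K.
  At K: go left to Y.
    At Y: go left to E.
      At E: no left child.
      At E: go right to Q.
        Q is a leaf — visit Q.
      Visit E.
    At Y: no right child.
    Visit Y.
  At K: go right to T.
    T is a leaf — visit T.
  Visit K.
At C: go right to F.
  At F: go left to A.
    A is a leaf — visit A.
  At F: no right child.
  Visit F.
Visit C.

Q E Y T K A F C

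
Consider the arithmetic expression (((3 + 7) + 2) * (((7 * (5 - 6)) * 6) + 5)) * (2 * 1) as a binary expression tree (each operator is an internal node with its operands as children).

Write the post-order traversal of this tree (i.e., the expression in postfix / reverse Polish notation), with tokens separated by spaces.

Post-order on an expression tree gives postfix notation: for each operator, emit left operand, right operand, then the operator.

3 7 + 2 + 7 5 6 - * 6 * 5 + * 2 1 * *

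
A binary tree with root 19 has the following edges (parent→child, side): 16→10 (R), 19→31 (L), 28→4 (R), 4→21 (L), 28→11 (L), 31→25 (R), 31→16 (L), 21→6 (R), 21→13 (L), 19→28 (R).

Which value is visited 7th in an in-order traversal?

In-order visits the left subtree, then the node, then the right subtree.
At 19: go left to 31.
  At 31: go left to 16.
    At 16: no left child.
    Visit 16.
    At 16: go right to 10.
      10 is a leaf — visit 10.
  Visit 31.
  At 31: go right to 25.
    25 is a leaf — visit 25.
Visit 19.
At 19: go right to 28.
  At 28: go left to 11.
    11 is a leaf — visit 11.
  Visit 28.
  At 28: go right to 4.
    At 4: go left to 21.
      At 21: go left to 13.
        13 is a leaf — visit 13.
      Visit 21.
      At 21: go right to 6.
        6 is a leaf — visit 6.
    Visit 4.
    At 4: no right child.
Full in-order sequence: 16, 10, 31, 25, 19, 11, 28, 13, 21, 6, 4.

28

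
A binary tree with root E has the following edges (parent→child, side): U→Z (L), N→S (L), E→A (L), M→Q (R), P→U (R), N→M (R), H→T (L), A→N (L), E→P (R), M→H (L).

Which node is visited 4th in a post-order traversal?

Post-order visits the left subtree, then the right subtree, then the node.
At E: go left to A.
  At A: go left to N.
    At N: go left to S.
      S is a leaf — visit S.
    At N: go right to M.
      At M: go left to H.
        At H: go left to T.
          T is a leaf — visit T.
        At H: no right child.
        Visit H.
      At M: go right to Q.
        Q is a leaf — visit Q.
      Visit M.
    Visit N.
  At A: no right child.
  Visit A.
At E: go right to P.
  At P: no left child.
  At P: go right to U.
    At U: go left to Z.
      Z is a leaf — visit Z.
    At U: no right child.
    Visit U.
  Visit P.
Visit E.
Full post-order sequence: S, T, H, Q, M, N, A, Z, U, P, E.

Q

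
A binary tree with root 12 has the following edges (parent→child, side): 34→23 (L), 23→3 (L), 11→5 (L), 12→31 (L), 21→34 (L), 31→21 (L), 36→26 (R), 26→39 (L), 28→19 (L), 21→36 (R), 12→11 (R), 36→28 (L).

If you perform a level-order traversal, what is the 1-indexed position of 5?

Level-order visits nodes level by level from the root, left to right within each level.
Level 0: 12
Level 1: 31, 11
Level 2: 21, 5
Level 3: 34, 36
Level 4: 23, 28, 26
Level 5: 3, 19, 39
Full level-order sequence: 12, 31, 11, 21, 5, 34, 36, 23, 28, 26, 3, 19, 39.

5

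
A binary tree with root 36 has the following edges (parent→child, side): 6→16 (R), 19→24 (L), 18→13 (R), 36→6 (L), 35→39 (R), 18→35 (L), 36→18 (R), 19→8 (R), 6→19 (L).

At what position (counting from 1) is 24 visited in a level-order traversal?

8

Level-order visits nodes level by level from the root, left to right within each level.
Level 0: 36
Level 1: 6, 18
Level 2: 19, 16, 35, 13
Level 3: 24, 8, 39
Full level-order sequence: 36, 6, 18, 19, 16, 35, 13, 24, 8, 39.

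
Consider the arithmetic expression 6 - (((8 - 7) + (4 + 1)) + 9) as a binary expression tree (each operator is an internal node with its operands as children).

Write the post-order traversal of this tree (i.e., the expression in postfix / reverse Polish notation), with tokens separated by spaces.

6 8 7 - 4 1 + + 9 + -

Post-order on an expression tree gives postfix notation: for each operator, emit left operand, right operand, then the operator.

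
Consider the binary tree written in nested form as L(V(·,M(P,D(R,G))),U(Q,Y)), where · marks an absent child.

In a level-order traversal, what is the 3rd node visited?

Level-order visits nodes level by level from the root, left to right within each level.
Level 0: L
Level 1: V, U
Level 2: M, Q, Y
Level 3: P, D
Level 4: R, G
Full level-order sequence: L, V, U, M, Q, Y, P, D, R, G.

U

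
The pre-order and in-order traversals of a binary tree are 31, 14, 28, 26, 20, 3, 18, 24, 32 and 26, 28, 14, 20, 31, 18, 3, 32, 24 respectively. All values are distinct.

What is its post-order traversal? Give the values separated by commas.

The first element of pre-order is the root; it splits in-order into left and right subtrees.
Root 31: left subtree has 4 nodes {26, 28, 14, 20}, right has 4 {18, 3, 32, 24}.
  Root 14: left subtree has 2 nodes {26, 28}, right has 1 {20}.
    Root 28: left subtree has 1 node {26}, right has 0 { }.
  Root 3: left subtree has 1 node {18}, right has 2 {32, 24}.
    Root 24: left subtree has 1 node {32}, right has 0 { }.

26, 28, 20, 14, 18, 32, 24, 3, 31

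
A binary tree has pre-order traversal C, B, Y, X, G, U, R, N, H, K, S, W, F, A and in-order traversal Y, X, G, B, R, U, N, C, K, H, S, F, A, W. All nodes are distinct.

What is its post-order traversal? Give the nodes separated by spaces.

G X Y R N U B K A F W S H C

The first element of pre-order is the root; it splits in-order into left and right subtrees.
Root C: left subtree has 7 nodes {Y, X, G, B, R, U, N}, right has 6 {K, H, S, F, A, W}.
  Root B: left subtree has 3 nodes {Y, X, G}, right has 3 {R, U, N}.
    Root Y: left subtree has 0 nodes { }, right has 2 {X, G}.
      Root X: left subtree has 0 nodes { }, right has 1 {G}.
    Root U: left subtree has 1 node {R}, right has 1 {N}.
  Root H: left subtree has 1 node {K}, right has 4 {S, F, A, W}.
    Root S: left subtree has 0 nodes { }, right has 3 {F, A, W}.
      Root W: left subtree has 2 nodes {F, A}, right has 0 { }.
        Root F: left subtree has 0 nodes { }, right has 1 {A}.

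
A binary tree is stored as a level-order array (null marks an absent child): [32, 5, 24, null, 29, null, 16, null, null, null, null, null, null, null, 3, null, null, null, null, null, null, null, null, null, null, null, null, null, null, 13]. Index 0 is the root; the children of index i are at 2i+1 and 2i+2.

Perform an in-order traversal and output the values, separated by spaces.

5 29 32 24 16 13 3

In-order visits the left subtree, then the node, then the right subtree.
At 32: go left to 5.
  At 5: no left child.
  Visit 5.
  At 5: go right to 29.
    29 is a leaf — visit 29.
Visit 32.
At 32: go right to 24.
  At 24: no left child.
  Visit 24.
  At 24: go right to 16.
    At 16: no left child.
    Visit 16.
    At 16: go right to 3.
      At 3: go left to 13.
        13 is a leaf — visit 13.
      Visit 3.
      At 3: no right child.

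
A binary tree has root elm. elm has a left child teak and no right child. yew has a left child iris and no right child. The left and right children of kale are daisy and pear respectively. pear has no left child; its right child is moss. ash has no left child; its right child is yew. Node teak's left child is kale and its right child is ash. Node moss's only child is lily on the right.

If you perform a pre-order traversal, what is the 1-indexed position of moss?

6

Pre-order visits the node, then its left subtree, then its right subtree.
Visit elm.
At elm: go left to teak.
  Visit teak.
  At teak: go left to kale.
    Visit kale.
    At kale: go left to daisy.
      daisy is a leaf — visit daisy.
    At kale: go right to pear.
      Visit pear.
      At pear: no left child.
      At pear: go right to moss.
        Visit moss.
        At moss: no left child.
        At moss: go right to lily.
          lily is a leaf — visit lily.
  At teak: go right to ash.
    Visit ash.
    At ash: no left child.
    At ash: go right to yew.
      Visit yew.
      At yew: go left to iris.
        iris is a leaf — visit iris.
      At yew: no right child.
At elm: no right child.
Full pre-order sequence: elm, teak, kale, daisy, pear, moss, lily, ash, yew, iris.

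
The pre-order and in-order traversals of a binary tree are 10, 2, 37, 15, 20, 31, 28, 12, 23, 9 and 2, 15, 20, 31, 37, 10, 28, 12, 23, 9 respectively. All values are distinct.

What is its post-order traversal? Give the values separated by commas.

31, 20, 15, 37, 2, 9, 23, 12, 28, 10

The first element of pre-order is the root; it splits in-order into left and right subtrees.
Root 10: left subtree has 5 nodes {2, 15, 20, 31, 37}, right has 4 {28, 12, 23, 9}.
  Root 2: left subtree has 0 nodes { }, right has 4 {15, 20, 31, 37}.
    Root 37: left subtree has 3 nodes {15, 20, 31}, right has 0 { }.
      Root 15: left subtree has 0 nodes { }, right has 2 {20, 31}.
        Root 20: left subtree has 0 nodes { }, right has 1 {31}.
  Root 28: left subtree has 0 nodes { }, right has 3 {12, 23, 9}.
    Root 12: left subtree has 0 nodes { }, right has 2 {23, 9}.
      Root 23: left subtree has 0 nodes { }, right has 1 {9}.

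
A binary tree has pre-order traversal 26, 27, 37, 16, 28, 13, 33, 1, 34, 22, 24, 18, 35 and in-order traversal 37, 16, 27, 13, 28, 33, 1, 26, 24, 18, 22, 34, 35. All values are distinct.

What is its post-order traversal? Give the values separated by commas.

The first element of pre-order is the root; it splits in-order into left and right subtrees.
Root 26: left subtree has 7 nodes {37, 16, 27, 13, 28, 33, 1}, right has 5 {24, 18, 22, 34, 35}.
  Root 27: left subtree has 2 nodes {37, 16}, right has 4 {13, 28, 33, 1}.
    Root 37: left subtree has 0 nodes { }, right has 1 {16}.
    Root 28: left subtree has 1 node {13}, right has 2 {33, 1}.
      Root 33: left subtree has 0 nodes { }, right has 1 {1}.
  Root 34: left subtree has 3 nodes {24, 18, 22}, right has 1 {35}.
    Root 22: left subtree has 2 nodes {24, 18}, right has 0 { }.
      Root 24: left subtree has 0 nodes { }, right has 1 {18}.

16, 37, 13, 1, 33, 28, 27, 18, 24, 22, 35, 34, 26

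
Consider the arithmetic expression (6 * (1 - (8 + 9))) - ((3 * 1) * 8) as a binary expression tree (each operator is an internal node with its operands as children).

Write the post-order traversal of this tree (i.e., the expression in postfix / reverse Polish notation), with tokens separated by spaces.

6 1 8 9 + - * 3 1 * 8 * -

Post-order on an expression tree gives postfix notation: for each operator, emit left operand, right operand, then the operator.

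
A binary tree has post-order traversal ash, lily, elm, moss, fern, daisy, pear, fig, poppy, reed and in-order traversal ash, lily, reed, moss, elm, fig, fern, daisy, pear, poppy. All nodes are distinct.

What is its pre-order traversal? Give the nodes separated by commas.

reed, lily, ash, poppy, fig, moss, elm, pear, daisy, fern

The last element of post-order is the root; it splits in-order into left and right subtrees.
Root reed: left subtree has 2 nodes {ash, lily}, right has 7 {moss, elm, fig, fern, daisy, pear, poppy}.
  Root lily: left subtree has 1 node {ash}, right has 0 { }.
  Root poppy: left subtree has 6 nodes {moss, elm, fig, fern, daisy, pear}, right has 0 { }.
    Root fig: left subtree has 2 nodes {moss, elm}, right has 3 {fern, daisy, pear}.
      Root moss: left subtree has 0 nodes { }, right has 1 {elm}.
      Root pear: left subtree has 2 nodes {fern, daisy}, right has 0 { }.
        Root daisy: left subtree has 1 node {fern}, right has 0 { }.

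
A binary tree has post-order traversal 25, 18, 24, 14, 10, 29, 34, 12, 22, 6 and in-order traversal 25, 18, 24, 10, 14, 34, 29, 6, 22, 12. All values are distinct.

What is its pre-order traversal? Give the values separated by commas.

The last element of post-order is the root; it splits in-order into left and right subtrees.
Root 6: left subtree has 7 nodes {25, 18, 24, 10, 14, 34, 29}, right has 2 {22, 12}.
  Root 34: left subtree has 5 nodes {25, 18, 24, 10, 14}, right has 1 {29}.
    Root 10: left subtree has 3 nodes {25, 18, 24}, right has 1 {14}.
      Root 24: left subtree has 2 nodes {25, 18}, right has 0 { }.
        Root 18: left subtree has 1 node {25}, right has 0 { }.
  Root 22: left subtree has 0 nodes { }, right has 1 {12}.

6, 34, 10, 24, 18, 25, 14, 29, 22, 12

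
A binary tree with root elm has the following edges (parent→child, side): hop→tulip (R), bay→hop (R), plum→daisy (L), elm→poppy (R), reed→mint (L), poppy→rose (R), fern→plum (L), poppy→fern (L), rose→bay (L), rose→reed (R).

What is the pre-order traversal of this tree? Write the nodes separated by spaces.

Pre-order visits the node, then its left subtree, then its right subtree.
Visit elm.
At elm: no left child.
At elm: go right to poppy.
  Visit poppy.
  At poppy: go left to fern.
    Visit fern.
    At fern: go left to plum.
      Visit plum.
      At plum: go left to daisy.
        daisy is a leaf — visit daisy.
      At plum: no right child.
    At fern: no right child.
  At poppy: go right to rose.
    Visit rose.
    At rose: go left to bay.
      Visit bay.
      At bay: no left child.
      At bay: go right to hop.
        Visit hop.
        At hop: no left child.
        At hop: go right to tulip.
          tulip is a leaf — visit tulip.
    At rose: go right to reed.
      Visit reed.
      At reed: go left to mint.
        mint is a leaf — visit mint.
      At reed: no right child.

elm poppy fern plum daisy rose bay hop tulip reed mint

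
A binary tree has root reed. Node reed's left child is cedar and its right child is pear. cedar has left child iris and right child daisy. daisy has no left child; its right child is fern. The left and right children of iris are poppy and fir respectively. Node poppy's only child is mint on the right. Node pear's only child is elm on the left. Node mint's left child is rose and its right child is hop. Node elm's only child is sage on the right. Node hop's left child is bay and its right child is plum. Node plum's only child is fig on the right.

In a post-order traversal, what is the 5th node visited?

Post-order visits the left subtree, then the right subtree, then the node.
At reed: go left to cedar.
  At cedar: go left to iris.
    At iris: go left to poppy.
      At poppy: no left child.
      At poppy: go right to mint.
        At mint: go left to rose.
          rose is a leaf — visit rose.
        At mint: go right to hop.
          At hop: go left to bay.
            bay is a leaf — visit bay.
          At hop: go right to plum.
            At plum: no left child.
            At plum: go right to fig.
              fig is a leaf — visit fig.
            Visit plum.
          Visit hop.
        Visit mint.
      Visit poppy.
    At iris: go right to fir.
      fir is a leaf — visit fir.
    Visit iris.
  At cedar: go right to daisy.
    At daisy: no left child.
    At daisy: go right to fern.
      fern is a leaf — visit fern.
    Visit daisy.
  Visit cedar.
At reed: go right to pear.
  At pear: go left to elm.
    At elm: no left child.
    At elm: go right to sage.
      sage is a leaf — visit sage.
    Visit elm.
  At pear: no right child.
  Visit pear.
Visit reed.
Full post-order sequence: rose, bay, fig, plum, hop, mint, poppy, fir, iris, fern, daisy, cedar, sage, elm, pear, reed.

hop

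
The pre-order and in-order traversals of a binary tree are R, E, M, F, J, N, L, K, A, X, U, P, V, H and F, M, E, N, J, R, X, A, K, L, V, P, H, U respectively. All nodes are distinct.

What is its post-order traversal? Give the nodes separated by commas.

The first element of pre-order is the root; it splits in-order into left and right subtrees.
Root R: left subtree has 5 nodes {F, M, E, N, J}, right has 8 {X, A, K, L, V, P, H, U}.
  Root E: left subtree has 2 nodes {F, M}, right has 2 {N, J}.
    Root M: left subtree has 1 node {F}, right has 0 { }.
    Root J: left subtree has 1 node {N}, right has 0 { }.
  Root L: left subtree has 3 nodes {X, A, K}, right has 4 {V, P, H, U}.
    Root K: left subtree has 2 nodes {X, A}, right has 0 { }.
      Root A: left subtree has 1 node {X}, right has 0 { }.
    Root U: left subtree has 3 nodes {V, P, H}, right has 0 { }.
      Root P: left subtree has 1 node {V}, right has 1 {H}.

F, M, N, J, E, X, A, K, V, H, P, U, L, R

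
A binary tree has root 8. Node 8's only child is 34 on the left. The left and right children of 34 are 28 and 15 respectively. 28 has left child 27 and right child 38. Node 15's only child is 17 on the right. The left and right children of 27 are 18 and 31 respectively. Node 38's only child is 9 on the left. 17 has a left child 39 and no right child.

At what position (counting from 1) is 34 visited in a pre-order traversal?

Pre-order visits the node, then its left subtree, then its right subtree.
Visit 8.
At 8: go left to 34.
  Visit 34.
  At 34: go left to 28.
    Visit 28.
    At 28: go left to 27.
      Visit 27.
      At 27: go left to 18.
        18 is a leaf — visit 18.
      At 27: go right to 31.
        31 is a leaf — visit 31.
    At 28: go right to 38.
      Visit 38.
      At 38: go left to 9.
        9 is a leaf — visit 9.
      At 38: no right child.
  At 34: go right to 15.
    Visit 15.
    At 15: no left child.
    At 15: go right to 17.
      Visit 17.
      At 17: go left to 39.
        39 is a leaf — visit 39.
      At 17: no right child.
At 8: no right child.
Full pre-order sequence: 8, 34, 28, 27, 18, 31, 38, 9, 15, 17, 39.

2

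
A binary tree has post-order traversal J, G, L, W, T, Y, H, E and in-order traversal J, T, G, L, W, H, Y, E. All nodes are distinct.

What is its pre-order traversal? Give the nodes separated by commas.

The last element of post-order is the root; it splits in-order into left and right subtrees.
Root E: left subtree has 7 nodes {J, T, G, L, W, H, Y}, right has 0 { }.
  Root H: left subtree has 5 nodes {J, T, G, L, W}, right has 1 {Y}.
    Root T: left subtree has 1 node {J}, right has 3 {G, L, W}.
      Root W: left subtree has 2 nodes {G, L}, right has 0 { }.
        Root L: left subtree has 1 node {G}, right has 0 { }.

E, H, T, J, W, L, G, Y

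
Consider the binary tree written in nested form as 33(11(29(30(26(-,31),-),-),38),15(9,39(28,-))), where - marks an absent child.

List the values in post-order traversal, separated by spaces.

31 26 30 29 38 11 9 28 39 15 33

Post-order visits the left subtree, then the right subtree, then the node.
At 33: go left to 11.
  At 11: go left to 29.
    At 29: go left to 30.
      At 30: go left to 26.
        At 26: no left child.
        At 26: go right to 31.
          31 is a leaf — visit 31.
        Visit 26.
      At 30: no right child.
      Visit 30.
    At 29: no right child.
    Visit 29.
  At 11: go right to 38.
    38 is a leaf — visit 38.
  Visit 11.
At 33: go right to 15.
  At 15: go left to 9.
    9 is a leaf — visit 9.
  At 15: go right to 39.
    At 39: go left to 28.
      28 is a leaf — visit 28.
    At 39: no right child.
    Visit 39.
  Visit 15.
Visit 33.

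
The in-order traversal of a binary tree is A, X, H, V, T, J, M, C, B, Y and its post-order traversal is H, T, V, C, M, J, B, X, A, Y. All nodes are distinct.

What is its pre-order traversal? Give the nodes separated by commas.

Y, A, X, B, J, V, H, T, M, C

The last element of post-order is the root; it splits in-order into left and right subtrees.
Root Y: left subtree has 9 nodes {A, X, H, V, T, J, M, C, B}, right has 0 { }.
  Root A: left subtree has 0 nodes { }, right has 8 {X, H, V, T, J, M, C, B}.
    Root X: left subtree has 0 nodes { }, right has 7 {H, V, T, J, M, C, B}.
      Root B: left subtree has 6 nodes {H, V, T, J, M, C}, right has 0 { }.
        Root J: left subtree has 3 nodes {H, V, T}, right has 2 {M, C}.
          Root V: left subtree has 1 node {H}, right has 1 {T}.
          Root M: left subtree has 0 nodes { }, right has 1 {C}.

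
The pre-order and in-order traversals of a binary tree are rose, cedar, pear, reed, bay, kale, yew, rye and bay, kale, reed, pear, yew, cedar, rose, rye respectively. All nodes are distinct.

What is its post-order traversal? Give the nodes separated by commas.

kale, bay, reed, yew, pear, cedar, rye, rose

The first element of pre-order is the root; it splits in-order into left and right subtrees.
Root rose: left subtree has 6 nodes {bay, kale, reed, pear, yew, cedar}, right has 1 {rye}.
  Root cedar: left subtree has 5 nodes {bay, kale, reed, pear, yew}, right has 0 { }.
    Root pear: left subtree has 3 nodes {bay, kale, reed}, right has 1 {yew}.
      Root reed: left subtree has 2 nodes {bay, kale}, right has 0 { }.
        Root bay: left subtree has 0 nodes { }, right has 1 {kale}.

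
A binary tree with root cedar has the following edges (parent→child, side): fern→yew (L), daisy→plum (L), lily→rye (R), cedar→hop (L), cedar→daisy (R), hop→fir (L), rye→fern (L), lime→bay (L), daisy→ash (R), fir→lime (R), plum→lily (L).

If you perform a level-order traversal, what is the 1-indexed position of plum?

5

Level-order visits nodes level by level from the root, left to right within each level.
Level 0: cedar
Level 1: hop, daisy
Level 2: fir, plum, ash
Level 3: lime, lily
Level 4: bay, rye
Level 5: fern
Level 6: yew
Full level-order sequence: cedar, hop, daisy, fir, plum, ash, lime, lily, bay, rye, fern, yew.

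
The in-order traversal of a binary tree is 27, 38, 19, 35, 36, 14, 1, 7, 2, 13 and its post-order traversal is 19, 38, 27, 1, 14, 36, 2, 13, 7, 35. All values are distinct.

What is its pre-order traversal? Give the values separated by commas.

The last element of post-order is the root; it splits in-order into left and right subtrees.
Root 35: left subtree has 3 nodes {27, 38, 19}, right has 6 {36, 14, 1, 7, 2, 13}.
  Root 27: left subtree has 0 nodes { }, right has 2 {38, 19}.
    Root 38: left subtree has 0 nodes { }, right has 1 {19}.
  Root 7: left subtree has 3 nodes {36, 14, 1}, right has 2 {2, 13}.
    Root 36: left subtree has 0 nodes { }, right has 2 {14, 1}.
      Root 14: left subtree has 0 nodes { }, right has 1 {1}.
    Root 13: left subtree has 1 node {2}, right has 0 { }.

35, 27, 38, 19, 7, 36, 14, 1, 13, 2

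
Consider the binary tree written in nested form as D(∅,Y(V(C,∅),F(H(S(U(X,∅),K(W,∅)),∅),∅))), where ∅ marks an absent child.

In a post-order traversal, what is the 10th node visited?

Y

Post-order visits the left subtree, then the right subtree, then the node.
At D: no left child.
At D: go right to Y.
  At Y: go left to V.
    At V: go left to C.
      C is a leaf — visit C.
    At V: no right child.
    Visit V.
  At Y: go right to F.
    At F: go left to H.
      At H: go left to S.
        At S: go left to U.
          At U: go left to X.
            X is a leaf — visit X.
          At U: no right child.
          Visit U.
        At S: go right to K.
          At K: go left to W.
            W is a leaf — visit W.
          At K: no right child.
          Visit K.
        Visit S.
      At H: no right child.
      Visit H.
    At F: no right child.
    Visit F.
  Visit Y.
Visit D.
Full post-order sequence: C, V, X, U, W, K, S, H, F, Y, D.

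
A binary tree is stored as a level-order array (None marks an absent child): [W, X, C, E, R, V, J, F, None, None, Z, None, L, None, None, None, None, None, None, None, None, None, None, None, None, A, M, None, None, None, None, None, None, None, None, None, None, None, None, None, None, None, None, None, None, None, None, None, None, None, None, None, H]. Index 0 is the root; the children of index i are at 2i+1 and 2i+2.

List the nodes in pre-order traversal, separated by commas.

W, X, E, F, R, Z, C, V, L, A, H, M, J

Pre-order visits the node, then its left subtree, then its right subtree.
Visit W.
At W: go left to X.
  Visit X.
  At X: go left to E.
    Visit E.
    At E: go left to F.
      F is a leaf — visit F.
    At E: no right child.
  At X: go right to R.
    Visit R.
    At R: no left child.
    At R: go right to Z.
      Z is a leaf — visit Z.
At W: go right to C.
  Visit C.
  At C: go left to V.
    Visit V.
    At V: no left child.
    At V: go right to L.
      Visit L.
      At L: go left to A.
        Visit A.
        At A: no left child.
        At A: go right to H.
          H is a leaf — visit H.
      At L: go right to M.
        M is a leaf — visit M.
  At C: go right to J.
    J is a leaf — visit J.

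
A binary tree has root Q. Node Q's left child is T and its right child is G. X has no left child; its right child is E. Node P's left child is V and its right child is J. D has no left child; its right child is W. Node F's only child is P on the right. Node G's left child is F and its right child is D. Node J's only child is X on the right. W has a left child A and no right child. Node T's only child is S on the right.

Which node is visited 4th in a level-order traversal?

S

Level-order visits nodes level by level from the root, left to right within each level.
Level 0: Q
Level 1: T, G
Level 2: S, F, D
Level 3: P, W
Level 4: V, J, A
Level 5: X
Level 6: E
Full level-order sequence: Q, T, G, S, F, D, P, W, V, J, A, X, E.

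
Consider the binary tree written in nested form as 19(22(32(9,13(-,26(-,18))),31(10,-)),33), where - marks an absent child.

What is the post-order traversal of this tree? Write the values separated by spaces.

9 18 26 13 32 10 31 22 33 19

Post-order visits the left subtree, then the right subtree, then the node.
At 19: go left to 22.
  At 22: go left to 32.
    At 32: go left to 9.
      9 is a leaf — visit 9.
    At 32: go right to 13.
      At 13: no left child.
      At 13: go right to 26.
        At 26: no left child.
        At 26: go right to 18.
          18 is a leaf — visit 18.
        Visit 26.
      Visit 13.
    Visit 32.
  At 22: go right to 31.
    At 31: go left to 10.
      10 is a leaf — visit 10.
    At 31: no right child.
    Visit 31.
  Visit 22.
At 19: go right to 33.
  33 is a leaf — visit 33.
Visit 19.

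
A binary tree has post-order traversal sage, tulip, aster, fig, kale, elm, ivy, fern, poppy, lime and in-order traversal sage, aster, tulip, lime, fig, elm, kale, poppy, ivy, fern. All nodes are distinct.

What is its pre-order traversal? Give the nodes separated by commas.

The last element of post-order is the root; it splits in-order into left and right subtrees.
Root lime: left subtree has 3 nodes {sage, aster, tulip}, right has 6 {fig, elm, kale, poppy, ivy, fern}.
  Root aster: left subtree has 1 node {sage}, right has 1 {tulip}.
  Root poppy: left subtree has 3 nodes {fig, elm, kale}, right has 2 {ivy, fern}.
    Root elm: left subtree has 1 node {fig}, right has 1 {kale}.
    Root fern: left subtree has 1 node {ivy}, right has 0 { }.

lime, aster, sage, tulip, poppy, elm, fig, kale, fern, ivy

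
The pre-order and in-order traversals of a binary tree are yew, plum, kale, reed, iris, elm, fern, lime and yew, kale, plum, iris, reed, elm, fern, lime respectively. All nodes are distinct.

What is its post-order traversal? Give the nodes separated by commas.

kale, iris, lime, fern, elm, reed, plum, yew

The first element of pre-order is the root; it splits in-order into left and right subtrees.
Root yew: left subtree has 0 nodes { }, right has 7 {kale, plum, iris, reed, elm, fern, lime}.
  Root plum: left subtree has 1 node {kale}, right has 5 {iris, reed, elm, fern, lime}.
    Root reed: left subtree has 1 node {iris}, right has 3 {elm, fern, lime}.
      Root elm: left subtree has 0 nodes { }, right has 2 {fern, lime}.
        Root fern: left subtree has 0 nodes { }, right has 1 {lime}.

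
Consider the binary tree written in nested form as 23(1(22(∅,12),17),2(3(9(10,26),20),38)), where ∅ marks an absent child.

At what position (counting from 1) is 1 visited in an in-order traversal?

3

In-order visits the left subtree, then the node, then the right subtree.
At 23: go left to 1.
  At 1: go left to 22.
    At 22: no left child.
    Visit 22.
    At 22: go right to 12.
      12 is a leaf — visit 12.
  Visit 1.
  At 1: go right to 17.
    17 is a leaf — visit 17.
Visit 23.
At 23: go right to 2.
  At 2: go left to 3.
    At 3: go left to 9.
      At 9: go left to 10.
        10 is a leaf — visit 10.
      Visit 9.
      At 9: go right to 26.
        26 is a leaf — visit 26.
    Visit 3.
    At 3: go right to 20.
      20 is a leaf — visit 20.
  Visit 2.
  At 2: go right to 38.
    38 is a leaf — visit 38.
Full in-order sequence: 22, 12, 1, 17, 23, 10, 9, 26, 3, 20, 2, 38.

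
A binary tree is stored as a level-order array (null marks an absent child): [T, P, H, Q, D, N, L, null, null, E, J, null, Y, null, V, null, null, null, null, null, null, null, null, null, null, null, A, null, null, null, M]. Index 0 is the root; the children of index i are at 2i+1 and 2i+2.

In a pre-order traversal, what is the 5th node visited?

E

Pre-order visits the node, then its left subtree, then its right subtree.
Visit T.
At T: go left to P.
  Visit P.
  At P: go left to Q.
    Q is a leaf — visit Q.
  At P: go right to D.
    Visit D.
    At D: go left to E.
      E is a leaf — visit E.
    At D: go right to J.
      J is a leaf — visit J.
At T: go right to H.
  Visit H.
  At H: go left to N.
    Visit N.
    At N: no left child.
    At N: go right to Y.
      Visit Y.
      At Y: no left child.
      At Y: go right to A.
        A is a leaf — visit A.
  At H: go right to L.
    Visit L.
    At L: no left child.
    At L: go right to V.
      Visit V.
      At V: no left child.
      At V: go right to M.
        M is a leaf — visit M.
Full pre-order sequence: T, P, Q, D, E, J, H, N, Y, A, L, V, M.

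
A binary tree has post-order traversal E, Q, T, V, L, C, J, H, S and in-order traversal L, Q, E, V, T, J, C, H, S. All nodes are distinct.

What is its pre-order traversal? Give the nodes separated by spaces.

The last element of post-order is the root; it splits in-order into left and right subtrees.
Root S: left subtree has 8 nodes {L, Q, E, V, T, J, C, H}, right has 0 { }.
  Root H: left subtree has 7 nodes {L, Q, E, V, T, J, C}, right has 0 { }.
    Root J: left subtree has 5 nodes {L, Q, E, V, T}, right has 1 {C}.
      Root L: left subtree has 0 nodes { }, right has 4 {Q, E, V, T}.
        Root V: left subtree has 2 nodes {Q, E}, right has 1 {T}.
          Root Q: left subtree has 0 nodes { }, right has 1 {E}.

S H J L V Q E T C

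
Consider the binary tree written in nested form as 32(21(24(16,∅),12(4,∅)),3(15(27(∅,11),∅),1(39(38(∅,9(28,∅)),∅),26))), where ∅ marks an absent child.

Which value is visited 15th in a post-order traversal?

3

Post-order visits the left subtree, then the right subtree, then the node.
At 32: go left to 21.
  At 21: go left to 24.
    At 24: go left to 16.
      16 is a leaf — visit 16.
    At 24: no right child.
    Visit 24.
  At 21: go right to 12.
    At 12: go left to 4.
      4 is a leaf — visit 4.
    At 12: no right child.
    Visit 12.
  Visit 21.
At 32: go right to 3.
  At 3: go left to 15.
    At 15: go left to 27.
      At 27: no left child.
      At 27: go right to 11.
        11 is a leaf — visit 11.
      Visit 27.
    At 15: no right child.
    Visit 15.
  At 3: go right to 1.
    At 1: go left to 39.
      At 39: go left to 38.
        At 38: no left child.
        At 38: go right to 9.
          At 9: go left to 28.
            28 is a leaf — visit 28.
          At 9: no right child.
          Visit 9.
        Visit 38.
      At 39: no right child.
      Visit 39.
    At 1: go right to 26.
      26 is a leaf — visit 26.
    Visit 1.
  Visit 3.
Visit 32.
Full post-order sequence: 16, 24, 4, 12, 21, 11, 27, 15, 28, 9, 38, 39, 26, 1, 3, 32.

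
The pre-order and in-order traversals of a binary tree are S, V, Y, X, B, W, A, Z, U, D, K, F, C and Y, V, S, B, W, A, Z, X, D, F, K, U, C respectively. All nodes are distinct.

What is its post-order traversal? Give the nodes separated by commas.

Y, V, Z, A, W, B, F, K, D, C, U, X, S

The first element of pre-order is the root; it splits in-order into left and right subtrees.
Root S: left subtree has 2 nodes {Y, V}, right has 10 {B, W, A, Z, X, D, F, K, U, C}.
  Root V: left subtree has 1 node {Y}, right has 0 { }.
  Root X: left subtree has 4 nodes {B, W, A, Z}, right has 5 {D, F, K, U, C}.
    Root B: left subtree has 0 nodes { }, right has 3 {W, A, Z}.
      Root W: left subtree has 0 nodes { }, right has 2 {A, Z}.
        Root A: left subtree has 0 nodes { }, right has 1 {Z}.
    Root U: left subtree has 3 nodes {D, F, K}, right has 1 {C}.
      Root D: left subtree has 0 nodes { }, right has 2 {F, K}.
        Root K: left subtree has 1 node {F}, right has 0 { }.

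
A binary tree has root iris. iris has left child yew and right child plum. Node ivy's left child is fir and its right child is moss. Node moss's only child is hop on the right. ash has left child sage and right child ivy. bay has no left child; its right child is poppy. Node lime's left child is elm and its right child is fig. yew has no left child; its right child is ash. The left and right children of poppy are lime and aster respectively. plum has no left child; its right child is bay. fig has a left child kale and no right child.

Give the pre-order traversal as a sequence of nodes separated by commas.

iris, yew, ash, sage, ivy, fir, moss, hop, plum, bay, poppy, lime, elm, fig, kale, aster

Pre-order visits the node, then its left subtree, then its right subtree.
Visit iris.
At iris: go left to yew.
  Visit yew.
  At yew: no left child.
  At yew: go right to ash.
    Visit ash.
    At ash: go left to sage.
      sage is a leaf — visit sage.
    At ash: go right to ivy.
      Visit ivy.
      At ivy: go left to fir.
        fir is a leaf — visit fir.
      At ivy: go right to moss.
        Visit moss.
        At moss: no left child.
        At moss: go right to hop.
          hop is a leaf — visit hop.
At iris: go right to plum.
  Visit plum.
  At plum: no left child.
  At plum: go right to bay.
    Visit bay.
    At bay: no left child.
    At bay: go right to poppy.
      Visit poppy.
      At poppy: go left to lime.
        Visit lime.
        At lime: go left to elm.
          elm is a leaf — visit elm.
        At lime: go right to fig.
          Visit fig.
          At fig: go left to kale.
            kale is a leaf — visit kale.
          At fig: no right child.
      At poppy: go right to aster.
        aster is a leaf — visit aster.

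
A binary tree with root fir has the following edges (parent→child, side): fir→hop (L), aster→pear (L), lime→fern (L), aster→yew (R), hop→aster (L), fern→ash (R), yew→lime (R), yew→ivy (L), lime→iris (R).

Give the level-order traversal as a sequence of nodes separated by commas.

fir, hop, aster, pear, yew, ivy, lime, fern, iris, ash

Level-order visits nodes level by level from the root, left to right within each level.
Level 0: fir
Level 1: hop
Level 2: aster
Level 3: pear, yew
Level 4: ivy, lime
Level 5: fern, iris
Level 6: ash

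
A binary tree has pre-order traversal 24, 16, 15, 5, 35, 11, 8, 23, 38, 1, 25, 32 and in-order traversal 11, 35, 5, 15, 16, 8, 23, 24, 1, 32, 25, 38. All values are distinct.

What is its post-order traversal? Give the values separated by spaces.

11 35 5 15 23 8 16 32 25 1 38 24

The first element of pre-order is the root; it splits in-order into left and right subtrees.
Root 24: left subtree has 7 nodes {11, 35, 5, 15, 16, 8, 23}, right has 4 {1, 32, 25, 38}.
  Root 16: left subtree has 4 nodes {11, 35, 5, 15}, right has 2 {8, 23}.
    Root 15: left subtree has 3 nodes {11, 35, 5}, right has 0 { }.
      Root 5: left subtree has 2 nodes {11, 35}, right has 0 { }.
        Root 35: left subtree has 1 node {11}, right has 0 { }.
    Root 8: left subtree has 0 nodes { }, right has 1 {23}.
  Root 38: left subtree has 3 nodes {1, 32, 25}, right has 0 { }.
    Root 1: left subtree has 0 nodes { }, right has 2 {32, 25}.
      Root 25: left subtree has 1 node {32}, right has 0 { }.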